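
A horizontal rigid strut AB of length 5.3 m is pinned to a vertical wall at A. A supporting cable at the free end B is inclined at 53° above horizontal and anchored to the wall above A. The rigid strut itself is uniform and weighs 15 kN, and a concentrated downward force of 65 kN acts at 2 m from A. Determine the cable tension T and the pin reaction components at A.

ΣM about A: T·sin53°·5.3 − 15·2.65 − 65·2 = 0 → T = 169.75/(5.3·0.798636) = 40.1038 ≈ 40.10 kN.
ΣF_x = 0: A_x − T·cos53° = 0 → A_x = 40.1038 × 0.601815 = 24.14 kN.
ΣF_y = 0: A_y + T·sin53° − 15 − 65 = 0 → A_y = 80 − 40.1038 × 0.798636 = 47.97 kN.

T = 40.10 kN, A_x = 24.14 kN, A_y = 47.97 kN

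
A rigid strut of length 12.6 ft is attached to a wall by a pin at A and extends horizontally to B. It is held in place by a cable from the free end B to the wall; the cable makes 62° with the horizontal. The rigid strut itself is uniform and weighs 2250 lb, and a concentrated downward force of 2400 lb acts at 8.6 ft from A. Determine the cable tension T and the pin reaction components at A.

T = 3129 lb, A_x = 1469 lb, A_y = 1887 lb

ΣM about A: T·sin62°·12.6 − 2250·6.3 − 2400·8.6 = 0 → T = 34815/(12.6·0.882948) = 3129.4 ≈ 3129 lb.
ΣF_x = 0: A_x − T·cos62° = 0 → A_x = 3129.4 × 0.469472 = 1469 lb.
ΣF_y = 0: A_y + T·sin62° − 2250 − 2400 = 0 → A_y = 4650 − 3129.4 × 0.882948 = 1887 lb.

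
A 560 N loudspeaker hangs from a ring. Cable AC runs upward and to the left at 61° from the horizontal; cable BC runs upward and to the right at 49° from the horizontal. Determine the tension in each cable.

ΣF_x = 0: −T_AC·cos61° + T_BC·cos49° = 0 → T_BC = 0.738973·T_AC.
ΣF_y = 0: T_AC·sin61° + T_BC·sin49° = 560.
Substitute: T_AC·(0.87462 + 0.738973·0.75471) = 560 → T_AC = 390.971 ≈ 391.0 N.
Then T_BC = 0.738973 × 390.971 = 288.9 N.

T_AC = 391.0 N, T_BC = 288.9 N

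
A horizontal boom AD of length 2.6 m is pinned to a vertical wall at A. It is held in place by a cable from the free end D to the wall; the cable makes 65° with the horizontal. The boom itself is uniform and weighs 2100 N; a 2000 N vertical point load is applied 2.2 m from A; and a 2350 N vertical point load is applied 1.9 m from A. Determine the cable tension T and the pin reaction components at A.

ΣM about A: T·sin65°·2.6 − 2100·1.3 − 2000·2.2 − 2350·1.9 = 0 → T = 11595/(2.6·0.906308) = 4920.64 ≈ 4921 N.
ΣF_x = 0: A_x − T·cos65° = 0 → A_x = 4920.64 × 0.422618 = 2080 N.
ΣF_y = 0: A_y + T·sin65° − 2100 − 2000 − 2350 = 0 → A_y = 6450 − 4920.64 × 0.906308 = 1990 N.

T = 4921 N, A_x = 2080 N, A_y = 1990 N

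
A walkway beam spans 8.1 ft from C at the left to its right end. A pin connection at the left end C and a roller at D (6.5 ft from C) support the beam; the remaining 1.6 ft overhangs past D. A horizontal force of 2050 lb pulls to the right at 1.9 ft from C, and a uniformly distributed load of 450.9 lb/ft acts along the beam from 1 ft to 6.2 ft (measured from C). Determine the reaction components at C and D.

C_x = -2050 lb, C_y = 1046 lb, D_y = 1299 lb

Resultant of the distributed load: 450.9 × 5.2 = 2344.68 lb at 3.6 ft from C.
ΣM about C: D_y·6.5 − (450.9·5.2)·3.6 = 0 → D_y = 8440.848/6.5 = 1298.59 ≈ 1299 lb.
ΣF_y = 0: C_y + 1298.59 − 450.9·5.2 = 0 → C_y = 1046 lb.
ΣF_x = 0: C_x + 2050 = 0 → C_x = -2050 lb.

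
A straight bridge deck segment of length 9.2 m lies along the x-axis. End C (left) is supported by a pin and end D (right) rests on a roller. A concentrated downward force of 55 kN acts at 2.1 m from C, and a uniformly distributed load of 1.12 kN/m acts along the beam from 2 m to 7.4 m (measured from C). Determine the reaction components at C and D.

C_x = 0, C_y = 45.40 kN, D_y = 15.64 kN

Resultant of the distributed load: 1.12 × 5.4 = 6.048 kN at 4.7 m from C.
Taking moments about C: D_y·9.2 − 55·2.1 − (1.12·5.4)·4.7 = 0 → D_y = 143.9256/9.2 = 15.6441 ≈ 15.64 kN.
ΣF_y = 0: C_y + 15.6441 − 55 − 1.12·5.4 = 0 → C_y = 45.40 kN.
ΣF_x = 0: no horizontal applied forces, so C_x = 0.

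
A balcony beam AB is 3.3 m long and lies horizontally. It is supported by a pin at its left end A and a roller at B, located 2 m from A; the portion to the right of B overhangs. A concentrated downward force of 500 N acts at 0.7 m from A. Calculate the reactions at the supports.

Taking moments about A: B_y·2 − 500·0.7 = 0 → B_y = 350/2 = 175.0 N.
ΣF_y = 0: A_y + 175 − 500 = 0 → A_y = 325.0 N.
ΣF_x = 0: no horizontal applied forces, so A_x = 0.

A_x = 0, A_y = 325.0 N, B_y = 175.0 N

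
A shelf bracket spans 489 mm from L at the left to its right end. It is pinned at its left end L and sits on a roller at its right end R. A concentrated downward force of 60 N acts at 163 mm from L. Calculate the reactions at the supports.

ΣM about L: R_y·489 − 60·163 = 0 → R_y = 9780/489 = 20.00 N.
ΣF_y = 0: L_y + 20 − 60 = 0 → L_y = 40.00 N.
ΣF_x = 0: no horizontal applied forces, so L_x = 0.

L_x = 0, L_y = 40.00 N, R_y = 20.00 N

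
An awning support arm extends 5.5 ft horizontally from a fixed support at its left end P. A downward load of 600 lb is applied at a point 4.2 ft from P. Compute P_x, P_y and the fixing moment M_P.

ΣF_x = 0: P_x = 0.
ΣF_y = 0: P_y − 600 = 0 → P_y = 600.0 lb.
ΣM about P: M_P − 600·4.2 = 0 → M_P = 2520 lb·ft.

P_x = 0, P_y = 600.0 lb, M_P = 2520 lb·ft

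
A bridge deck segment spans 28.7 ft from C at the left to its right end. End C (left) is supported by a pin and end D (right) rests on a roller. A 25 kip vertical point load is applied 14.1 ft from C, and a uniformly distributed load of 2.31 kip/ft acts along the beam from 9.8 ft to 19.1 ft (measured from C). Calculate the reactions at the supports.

Resultant of the distributed load: 2.31 × 9.3 = 21.483 kip at 14.45 ft from C.
ΣM about C: D_y·28.7 − 25·14.1 − (2.31·9.3)·14.45 = 0 → D_y = 662.92935/28.7 = 23.0986 ≈ 23.10 kip.
ΣF_y = 0: C_y + 23.0986 − 25 − 2.31·9.3 = 0 → C_y = 23.38 kip.
ΣF_x = 0: no horizontal applied forces, so C_x = 0.

C_x = 0, C_y = 23.38 kip, D_y = 23.10 kip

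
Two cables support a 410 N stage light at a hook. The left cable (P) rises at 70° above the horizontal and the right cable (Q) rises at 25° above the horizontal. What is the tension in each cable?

T_P = 373.0 N, T_Q = 140.8 N

ΣF_x = 0: −T_P·cos70° + T_Q·cos25° = 0 → T_Q = 0.377377·T_P.
ΣF_y = 0: T_P·sin70° + T_Q·sin25° = 410.
Substitute: T_P·(0.939693 + 0.377377·0.422618) = 410 → T_P = 373.006 ≈ 373.0 N.
Then T_Q = 0.377377 × 373.006 = 140.8 N.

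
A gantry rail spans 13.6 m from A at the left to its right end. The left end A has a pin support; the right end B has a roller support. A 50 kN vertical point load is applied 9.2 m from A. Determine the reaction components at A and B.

Moments about A: B_y·13.6 − 50·9.2 = 0 → B_y = 460/13.6 = 33.8235 ≈ 33.82 kN.
ΣF_y = 0: A_y + 33.8235 − 50 = 0 → A_y = 16.18 kN.
ΣF_x = 0: no horizontal applied forces, so A_x = 0.

A_x = 0, A_y = 16.18 kN, B_y = 33.82 kN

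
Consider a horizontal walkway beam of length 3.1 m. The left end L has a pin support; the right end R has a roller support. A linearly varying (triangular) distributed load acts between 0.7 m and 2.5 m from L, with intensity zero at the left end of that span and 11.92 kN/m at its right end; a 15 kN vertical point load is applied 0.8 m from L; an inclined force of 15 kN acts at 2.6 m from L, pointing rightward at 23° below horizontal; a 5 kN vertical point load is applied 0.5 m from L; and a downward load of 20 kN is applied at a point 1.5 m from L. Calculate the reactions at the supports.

Resultant of the triangular load: ½ × 11.92 × 1.8 = 10.728 kN, acting at 1.9 m from L (one-third of the span from the peak).
Taking moments about L: R_y·3.1 − (½·11.92·1.8)·1.9 − 15·0.8 − 15·sin23°·2.6 − 5·0.5 − 20·1.5 = 0 → R_y = 80.1217/3.1 = 25.8457 ≈ 25.85 kN.
ΣF_y = 0: L_y + 25.8457 − ½·11.92·1.8 − 15 − 15·sin23° − 5 − 20 = 0 → L_y = 30.74 kN.
ΣF_x = 0: L_x + 15·cos23° = 0 → L_x = -13.81 kN.

L_x = -13.81 kN, L_y = 30.74 kN, R_y = 25.85 kN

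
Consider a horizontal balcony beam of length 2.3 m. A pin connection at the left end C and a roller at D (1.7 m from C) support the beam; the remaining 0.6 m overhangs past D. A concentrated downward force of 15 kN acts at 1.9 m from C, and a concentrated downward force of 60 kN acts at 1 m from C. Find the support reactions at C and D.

C_x = 0, C_y = 22.94 kN, D_y = 52.06 kN

Moments about C: D_y·1.7 − 15·1.9 − 60·1 = 0 → D_y = 88.5/1.7 = 52.0588 ≈ 52.06 kN.
ΣF_y = 0: C_y + 52.0588 − 15 − 60 = 0 → C_y = 22.94 kN.
ΣF_x = 0: no horizontal applied forces, so C_x = 0.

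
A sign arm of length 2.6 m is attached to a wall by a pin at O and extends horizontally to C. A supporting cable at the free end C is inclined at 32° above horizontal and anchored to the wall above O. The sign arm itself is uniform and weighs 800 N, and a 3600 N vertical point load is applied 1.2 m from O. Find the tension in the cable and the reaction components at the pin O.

ΣM about O: T·sin32°·2.6 − 800·1.3 − 3600·1.2 = 0 → T = 5360/(2.6·0.529919) = 3890.29 ≈ 3890 N.
ΣF_x = 0: O_x − T·cos32° = 0 → O_x = 3890.29 × 0.848048 = 3299 N.
ΣF_y = 0: O_y + T·sin32° − 800 − 3600 = 0 → O_y = 4400 − 3890.29 × 0.529919 = 2338 N.

T = 3890 N, O_x = 3299 N, O_y = 2338 N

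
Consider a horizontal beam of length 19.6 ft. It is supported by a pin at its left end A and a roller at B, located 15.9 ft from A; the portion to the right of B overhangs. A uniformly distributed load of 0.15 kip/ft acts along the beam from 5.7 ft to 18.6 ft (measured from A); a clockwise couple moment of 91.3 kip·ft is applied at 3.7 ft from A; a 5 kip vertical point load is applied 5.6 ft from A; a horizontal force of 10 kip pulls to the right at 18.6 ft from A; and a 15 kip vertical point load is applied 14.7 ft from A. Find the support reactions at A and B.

A_x = -10.00 kip, A_y = -0.9147 kip, B_y = 22.85 kip

Resultant of the distributed load: 0.15 × 12.9 = 1.935 kip at 12.15 ft from A.
Taking moments about A: B_y·15.9 − (0.15·12.9)·12.15 − 91.3 − 5·5.6 − 15·14.7 = 0 → B_y = 363.31025/15.9 = 22.8497 ≈ 22.85 kip.
ΣF_y = 0: A_y + 22.8497 − 0.15·12.9 − 5 − 15 = 0 → A_y = -0.9147 kip.
ΣF_x = 0: A_x + 10 = 0 → A_x = -10.00 kip.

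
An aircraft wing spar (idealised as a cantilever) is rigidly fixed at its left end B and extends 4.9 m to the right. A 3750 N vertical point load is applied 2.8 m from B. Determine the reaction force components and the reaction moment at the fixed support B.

ΣF_x = 0: B_x = 0.
ΣF_y = 0: B_y − 3750 = 0 → B_y = 3750 N.
ΣM about B: M_B − 3750·2.8 = 0 → M_B = 10500 N·m.

B_x = 0, B_y = 3750 N, M_B = 10500 N·m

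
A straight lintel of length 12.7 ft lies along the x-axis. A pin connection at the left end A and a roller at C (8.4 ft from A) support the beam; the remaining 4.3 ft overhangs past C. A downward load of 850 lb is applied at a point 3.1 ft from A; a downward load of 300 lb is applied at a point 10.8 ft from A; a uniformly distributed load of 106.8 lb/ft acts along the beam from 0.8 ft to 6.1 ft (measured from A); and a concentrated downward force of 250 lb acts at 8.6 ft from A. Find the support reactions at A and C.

Resultant of the distributed load: 106.8 × 5.3 = 566.04 lb at 3.45 ft from A.
Taking moments about A: C_y·8.4 − 850·3.1 − 300·10.8 − (106.8·5.3)·3.45 − 250·8.6 = 0 → C_y = 9977.838/8.4 = 1187.84 ≈ 1188 lb.
ΣF_y = 0: A_y + 1187.84 − 850 − 300 − 106.8·5.3 − 250 = 0 → A_y = 778.2 lb.
ΣF_x = 0: no horizontal applied forces, so A_x = 0.

A_x = 0, A_y = 778.2 lb, C_y = 1188 lb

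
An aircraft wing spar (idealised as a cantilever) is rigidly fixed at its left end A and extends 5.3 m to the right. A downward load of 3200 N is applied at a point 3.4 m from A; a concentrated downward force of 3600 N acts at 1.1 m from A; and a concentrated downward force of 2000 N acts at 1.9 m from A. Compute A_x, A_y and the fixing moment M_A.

A_x = 0, A_y = 8800 N, M_A = 18640 N·m

ΣF_x = 0: A_x = 0.
ΣF_y = 0: A_y − 3200 − 3600 − 2000 = 0 → A_y = 8800 N.
ΣM about A: M_A − 3200·3.4 − 3600·1.1 − 2000·1.9 = 0 → M_A = 18640 N·m.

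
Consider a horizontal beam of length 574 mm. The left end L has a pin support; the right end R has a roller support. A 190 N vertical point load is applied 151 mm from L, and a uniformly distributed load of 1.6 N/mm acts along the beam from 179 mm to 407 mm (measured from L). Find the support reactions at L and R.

L_x = 0, L_y = 318.6 N, R_y = 236.2 N

Resultant of the distributed load: 1.6 × 228 = 364.8 N at 293 mm from L.
Moments about L: R_y·574 − 190·151 − (1.6·228)·293 = 0 → R_y = 135576.4/574 = 236.196 ≈ 236.2 N.
ΣF_y = 0: L_y + 236.196 − 190 − 1.6·228 = 0 → L_y = 318.6 N.
ΣF_x = 0: no horizontal applied forces, so L_x = 0.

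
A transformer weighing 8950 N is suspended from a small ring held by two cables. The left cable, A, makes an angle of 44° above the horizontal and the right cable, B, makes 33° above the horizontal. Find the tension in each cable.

T_A = 7704 N, T_B = 6607 N

ΣF_x = 0: −T_A·cos44° + T_B·cos33° = 0 → T_B = 0.857714·T_A.
ΣF_y = 0: T_A·sin44° + T_B·sin33° = 8950.
Substitute: T_A·(0.694658 + 0.857714·0.544639) = 8950 → T_A = 7703.55 ≈ 7704 N.
Then T_B = 0.857714 × 7703.55 = 6607 N.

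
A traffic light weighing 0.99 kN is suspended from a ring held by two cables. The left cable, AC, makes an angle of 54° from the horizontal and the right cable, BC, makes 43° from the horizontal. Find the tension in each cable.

ΣF_x = 0: −T_AC·cos54° + T_BC·cos43° = 0 → T_BC = 0.803695·T_AC.
ΣF_y = 0: T_AC·sin54° + T_BC·sin43° = 0.99.
Substitute: T_AC·(0.809017 + 0.803695·0.681998) = 0.99 → T_AC = 0.729478 ≈ 0.7295 kN.
Then T_BC = 0.803695 × 0.729478 = 0.5863 kN.

T_AC = 0.7295 kN, T_BC = 0.5863 kN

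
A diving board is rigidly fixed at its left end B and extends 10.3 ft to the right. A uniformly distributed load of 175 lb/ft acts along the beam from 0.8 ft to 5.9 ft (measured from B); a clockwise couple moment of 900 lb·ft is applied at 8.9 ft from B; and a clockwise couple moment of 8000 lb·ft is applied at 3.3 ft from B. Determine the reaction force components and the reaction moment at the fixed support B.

Resultant of the distributed load: 175 × 5.1 = 892.5 lb at 3.35 ft from B.
ΣF_x = 0: B_x = 0.
ΣF_y = 0: B_y − 175·5.1 = 0 → B_y = 892.5 lb.
ΣM about B: M_B − (175·5.1)·3.35 − 900 − 8000 = 0 → M_B = 11890 lb·ft.

B_x = 0, B_y = 892.5 lb, M_B = 11890 lb·ft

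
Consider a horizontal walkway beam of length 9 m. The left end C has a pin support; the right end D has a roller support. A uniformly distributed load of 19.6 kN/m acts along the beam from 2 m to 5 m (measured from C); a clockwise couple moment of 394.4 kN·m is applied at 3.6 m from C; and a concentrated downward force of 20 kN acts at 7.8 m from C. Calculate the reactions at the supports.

C_x = 0, C_y = -5.222 kN, D_y = 84.02 kN

Resultant of the distributed load: 19.6 × 3 = 58.8 kN at 3.5 m from C.
Moments about C: D_y·9 − (19.6·3)·3.5 − 394.4 − 20·7.8 = 0 → D_y = 756.2/9 = 84.0222 ≈ 84.02 kN.
ΣF_y = 0: C_y + 84.0222 − 19.6·3 − 20 = 0 → C_y = -5.222 kN.
ΣF_x = 0: no horizontal applied forces, so C_x = 0.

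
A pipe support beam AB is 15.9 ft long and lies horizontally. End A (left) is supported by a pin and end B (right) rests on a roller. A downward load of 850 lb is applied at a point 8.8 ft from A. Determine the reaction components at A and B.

ΣM about A: B_y·15.9 − 850·8.8 = 0 → B_y = 7480/15.9 = 470.44 ≈ 470.4 lb.
ΣF_y = 0: A_y + 470.44 − 850 = 0 → A_y = 379.6 lb.
ΣF_x = 0: no horizontal applied forces, so A_x = 0.

A_x = 0, A_y = 379.6 lb, B_y = 470.4 lb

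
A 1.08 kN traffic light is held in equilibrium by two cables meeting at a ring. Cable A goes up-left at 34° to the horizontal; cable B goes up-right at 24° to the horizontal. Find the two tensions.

ΣF_x = 0: −T_A·cos34° + T_B·cos24° = 0 → T_B = 0.907495·T_A.
ΣF_y = 0: T_A·sin34° + T_B·sin24° = 1.08.
Substitute: T_A·(0.559193 + 0.907495·0.406737) = 1.08 → T_A = 1.16341 ≈ 1.163 kN.
Then T_B = 0.907495 × 1.16341 = 1.056 kN.

T_A = 1.163 kN, T_B = 1.056 kN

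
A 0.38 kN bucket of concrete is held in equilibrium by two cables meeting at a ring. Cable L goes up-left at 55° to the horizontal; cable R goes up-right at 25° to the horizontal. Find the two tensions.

T_L = 0.3497 kN, T_R = 0.2213 kN

ΣF_x = 0: −T_L·cos55° + T_R·cos25° = 0 → T_R = 0.632872·T_L.
ΣF_y = 0: T_L·sin55° + T_R·sin25° = 0.38.
Substitute: T_L·(0.819152 + 0.632872·0.422618) = 0.38 → T_L = 0.34971 ≈ 0.3497 kN.
Then T_R = 0.632872 × 0.34971 = 0.2213 kN.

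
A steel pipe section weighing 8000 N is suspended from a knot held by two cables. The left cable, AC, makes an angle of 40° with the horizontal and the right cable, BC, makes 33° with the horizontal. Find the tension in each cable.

ΣF_x = 0: −T_AC·cos40° + T_BC·cos33° = 0 → T_BC = 0.913403·T_AC.
ΣF_y = 0: T_AC·sin40° + T_BC·sin33° = 8000.
Substitute: T_AC·(0.642788 + 0.913403·0.544639) = 8000 → T_AC = 7015.93 ≈ 7016 N.
Then T_BC = 0.913403 × 7015.93 = 6408 N.

T_AC = 7016 N, T_BC = 6408 N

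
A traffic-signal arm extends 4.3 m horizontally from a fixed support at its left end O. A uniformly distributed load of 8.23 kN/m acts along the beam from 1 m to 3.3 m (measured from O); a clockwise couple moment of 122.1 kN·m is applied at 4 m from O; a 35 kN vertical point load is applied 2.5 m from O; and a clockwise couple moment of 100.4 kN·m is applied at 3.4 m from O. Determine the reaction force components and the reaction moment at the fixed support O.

O_x = 0, O_y = 53.93 kN, M_O = 350.7 kN·m

Resultant of the distributed load: 8.23 × 2.3 = 18.929 kN at 2.15 m from O.
ΣF_x = 0: O_x = 0.
ΣF_y = 0: O_y − 8.23·2.3 − 35 = 0 → O_y = 53.93 kN.
ΣM about O: M_O − (8.23·2.3)·2.15 − 122.1 − 35·2.5 − 100.4 = 0 → M_O = 350.7 kN·m.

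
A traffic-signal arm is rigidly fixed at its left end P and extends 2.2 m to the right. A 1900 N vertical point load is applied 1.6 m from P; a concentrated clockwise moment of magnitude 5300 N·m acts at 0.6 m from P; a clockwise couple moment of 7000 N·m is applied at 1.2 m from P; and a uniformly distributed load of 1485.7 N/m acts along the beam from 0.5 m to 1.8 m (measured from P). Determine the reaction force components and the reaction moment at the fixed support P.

Resultant of the distributed load: 1485.7 × 1.3 = 1931.41 N at 1.15 m from P.
ΣF_x = 0: P_x = 0.
ΣF_y = 0: P_y − 1900 − 1485.7·1.3 = 0 → P_y = 3831 N.
ΣM about P: M_P − 1900·1.6 − 5300 − 7000 − (1485.7·1.3)·1.15 = 0 → M_P = 17560 N·m.

P_x = 0, P_y = 3831 N, M_P = 17560 N·m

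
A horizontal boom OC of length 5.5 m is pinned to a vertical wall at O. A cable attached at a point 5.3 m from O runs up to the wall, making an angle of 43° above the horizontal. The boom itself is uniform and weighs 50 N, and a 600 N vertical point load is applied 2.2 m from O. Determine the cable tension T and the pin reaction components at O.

ΣM about O: T·sin43°·5.3 − 50·2.75 − 600·2.2 = 0 → T = 1457.5/(5.3·0.681998) = 403.227 ≈ 403.2 N.
ΣF_x = 0: O_x − T·cos43° = 0 → O_x = 403.227 × 0.731354 = 294.9 N.
ΣF_y = 0: O_y + T·sin43° − 50 − 600 = 0 → O_y = 650 − 403.227 × 0.681998 = 375.0 N.

T = 403.2 N, O_x = 294.9 N, O_y = 375.0 N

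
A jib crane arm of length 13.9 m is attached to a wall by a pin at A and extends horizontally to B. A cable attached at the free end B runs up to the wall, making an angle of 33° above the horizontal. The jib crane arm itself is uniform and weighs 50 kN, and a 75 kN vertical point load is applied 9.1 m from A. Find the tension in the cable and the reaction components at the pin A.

T = 136.1 kN, A_x = 114.1 kN, A_y = 50.90 kN

ΣM about A: T·sin33°·13.9 − 50·6.95 − 75·9.1 = 0 → T = 1030/(13.9·0.544639) = 136.055 ≈ 136.1 kN.
ΣF_x = 0: A_x − T·cos33° = 0 → A_x = 136.055 × 0.838671 = 114.1 kN.
ΣF_y = 0: A_y + T·sin33° − 50 − 75 = 0 → A_y = 125 − 136.055 × 0.544639 = 50.90 kN.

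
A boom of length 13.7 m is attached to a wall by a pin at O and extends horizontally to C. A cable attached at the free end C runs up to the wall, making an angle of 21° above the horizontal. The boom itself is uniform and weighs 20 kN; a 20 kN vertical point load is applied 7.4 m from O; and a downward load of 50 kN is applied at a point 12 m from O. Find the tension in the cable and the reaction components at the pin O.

T = 180.3 kN, O_x = 168.3 kN, O_y = 25.40 kN

ΣM about O: T·sin21°·13.7 − 20·6.85 − 20·7.4 − 50·12 = 0 → T = 885/(13.7·0.358368) = 180.258 ≈ 180.3 kN.
ΣF_x = 0: O_x − T·cos21° = 0 → O_x = 180.258 × 0.93358 = 168.3 kN.
ΣF_y = 0: O_y + T·sin21° − 20 − 20 − 50 = 0 → O_y = 90 − 180.258 × 0.358368 = 25.40 kN.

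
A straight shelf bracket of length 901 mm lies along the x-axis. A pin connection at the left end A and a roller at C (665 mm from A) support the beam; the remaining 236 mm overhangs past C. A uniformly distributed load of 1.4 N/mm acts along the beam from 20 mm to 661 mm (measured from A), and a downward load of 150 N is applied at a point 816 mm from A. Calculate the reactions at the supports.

A_x = 0, A_y = 403.8 N, C_y = 643.6 N

Resultant of the distributed load: 1.4 × 641 = 897.4 N at 340.5 mm from A.
ΣM about A: C_y·665 − (1.4·641)·340.5 − 150·816 = 0 → C_y = 427964.7/665 = 643.556 ≈ 643.6 N.
ΣF_y = 0: A_y + 643.556 − 1.4·641 − 150 = 0 → A_y = 403.8 N.
ΣF_x = 0: no horizontal applied forces, so A_x = 0.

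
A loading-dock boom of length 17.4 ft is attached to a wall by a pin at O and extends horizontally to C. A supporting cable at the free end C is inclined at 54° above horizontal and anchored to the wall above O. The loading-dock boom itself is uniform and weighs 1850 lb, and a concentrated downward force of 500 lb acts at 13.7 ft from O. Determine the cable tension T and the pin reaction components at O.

T = 1630 lb, O_x = 958.1 lb, O_y = 1031 lb

ΣM about O: T·sin54°·17.4 − 1850·8.7 − 500·13.7 = 0 → T = 22945/(17.4·0.809017) = 1629.98 ≈ 1630 lb.
ΣF_x = 0: O_x − T·cos54° = 0 → O_x = 1629.98 × 0.587785 = 958.1 lb.
ΣF_y = 0: O_y + T·sin54° − 1850 − 500 = 0 → O_y = 2350 − 1629.98 × 0.809017 = 1031 lb.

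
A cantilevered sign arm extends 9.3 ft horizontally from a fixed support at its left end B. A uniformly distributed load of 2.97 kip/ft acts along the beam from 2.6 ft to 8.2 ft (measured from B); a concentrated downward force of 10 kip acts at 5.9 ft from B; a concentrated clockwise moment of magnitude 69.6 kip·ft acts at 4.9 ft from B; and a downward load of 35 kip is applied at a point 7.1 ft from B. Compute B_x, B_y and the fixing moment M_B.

Resultant of the distributed load: 2.97 × 5.6 = 16.632 kip at 5.4 ft from B.
ΣF_x = 0: B_x = 0.
ΣF_y = 0: B_y − 2.97·5.6 − 10 − 35 = 0 → B_y = 61.63 kip.
ΣM about B: M_B − (2.97·5.6)·5.4 − 10·5.9 − 69.6 − 35·7.1 = 0 → M_B = 466.9 kip·ft.

B_x = 0, B_y = 61.63 kip, M_B = 466.9 kip·ft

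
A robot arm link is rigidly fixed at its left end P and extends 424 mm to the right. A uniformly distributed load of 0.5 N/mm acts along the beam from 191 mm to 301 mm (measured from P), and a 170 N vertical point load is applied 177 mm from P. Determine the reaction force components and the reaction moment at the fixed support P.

P_x = 0, P_y = 225.0 N, M_P = 43620 N·mm

Resultant of the distributed load: 0.5 × 110 = 55 N at 246 mm from P.
ΣF_x = 0: P_x = 0.
ΣF_y = 0: P_y − 0.5·110 − 170 = 0 → P_y = 225.0 N.
ΣM about P: M_P − (0.5·110)·246 − 170·177 = 0 → M_P = 43620 N·mm.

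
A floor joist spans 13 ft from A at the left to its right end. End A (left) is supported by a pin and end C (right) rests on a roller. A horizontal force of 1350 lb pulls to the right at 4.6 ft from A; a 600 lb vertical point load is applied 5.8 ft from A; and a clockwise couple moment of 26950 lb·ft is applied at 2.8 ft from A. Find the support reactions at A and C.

ΣM about A: C_y·13 − 600·5.8 − 26950 = 0 → C_y = 30430/13 = 2340.77 ≈ 2341 lb.
ΣF_y = 0: A_y + 2340.77 − 600 = 0 → A_y = -1741 lb.
ΣF_x = 0: A_x + 1350 = 0 → A_x = -1350 lb.

A_x = -1350 lb, A_y = -1741 lb, C_y = 2341 lb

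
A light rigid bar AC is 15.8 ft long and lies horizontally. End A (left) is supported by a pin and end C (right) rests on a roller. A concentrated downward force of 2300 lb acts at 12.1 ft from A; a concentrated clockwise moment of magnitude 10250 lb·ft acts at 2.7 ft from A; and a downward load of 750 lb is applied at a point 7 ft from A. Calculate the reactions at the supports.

A_x = 0, A_y = 307.6 lb, C_y = 2742 lb

ΣM about A: C_y·15.8 − 2300·12.1 − 10250 − 750·7 = 0 → C_y = 43330/15.8 = 2742.41 ≈ 2742 lb.
ΣF_y = 0: A_y + 2742.41 − 2300 − 750 = 0 → A_y = 307.6 lb.
ΣF_x = 0: no horizontal applied forces, so A_x = 0.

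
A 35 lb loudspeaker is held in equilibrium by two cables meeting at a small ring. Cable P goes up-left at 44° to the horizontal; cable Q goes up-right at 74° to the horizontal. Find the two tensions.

T_P = 10.93 lb, T_Q = 28.51 lb

ΣF_x = 0: −T_P·cos44° + T_Q·cos74° = 0 → T_Q = 2.60973·T_P.
ΣF_y = 0: T_P·sin44° + T_Q·sin74° = 35.
Substitute: T_P·(0.694658 + 2.60973·0.961262) = 35 → T_P = 10.9263 ≈ 10.93 lb.
Then T_Q = 2.60973 × 10.9263 = 28.51 lb.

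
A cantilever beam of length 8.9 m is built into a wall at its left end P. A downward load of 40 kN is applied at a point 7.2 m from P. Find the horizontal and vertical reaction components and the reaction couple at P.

ΣF_x = 0: P_x = 0.
ΣF_y = 0: P_y − 40 = 0 → P_y = 40.00 kN.
ΣM about P: M_P − 40·7.2 = 0 → M_P = 288.0 kN·m.

P_x = 0, P_y = 40.00 kN, M_P = 288.0 kN·m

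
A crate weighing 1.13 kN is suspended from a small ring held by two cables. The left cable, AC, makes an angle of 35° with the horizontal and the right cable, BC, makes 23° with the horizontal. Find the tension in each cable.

T_AC = 1.227 kN, T_BC = 1.091 kN

ΣF_x = 0: −T_AC·cos35° + T_BC·cos23° = 0 → T_BC = 0.889894·T_AC.
ΣF_y = 0: T_AC·sin35° + T_BC·sin23° = 1.13.
Substitute: T_AC·(0.573576 + 0.889894·0.390731) = 1.13 → T_AC = 1.22655 ≈ 1.227 kN.
Then T_BC = 0.889894 × 1.22655 = 1.091 kN.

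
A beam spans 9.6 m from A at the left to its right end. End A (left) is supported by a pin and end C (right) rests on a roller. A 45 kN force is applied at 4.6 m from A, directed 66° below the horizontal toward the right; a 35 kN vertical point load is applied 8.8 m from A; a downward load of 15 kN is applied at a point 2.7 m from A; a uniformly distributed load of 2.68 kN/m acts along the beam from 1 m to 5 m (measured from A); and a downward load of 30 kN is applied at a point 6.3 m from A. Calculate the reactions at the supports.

A_x = -18.30 kN, A_y = 52.79 kN, C_y = 79.04 kN

Resultant of the distributed load: 2.68 × 4 = 10.72 kN at 3 m from A.
Moments about A: C_y·9.6 − 45·sin66°·4.6 − 35·8.8 − 15·2.7 − (2.68·4)·3 − 30·6.3 = 0 → C_y = 758.764/9.6 = 79.0379 ≈ 79.04 kN.
ΣF_y = 0: A_y + 79.0379 − 45·sin66° − 35 − 15 − 2.68·4 − 30 = 0 → A_y = 52.79 kN.
ΣF_x = 0: A_x + 45·cos66° = 0 → A_x = -18.30 kN.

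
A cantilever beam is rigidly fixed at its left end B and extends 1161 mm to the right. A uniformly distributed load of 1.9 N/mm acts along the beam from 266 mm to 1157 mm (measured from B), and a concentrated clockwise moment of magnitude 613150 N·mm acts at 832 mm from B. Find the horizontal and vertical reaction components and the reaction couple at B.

B_x = 0, B_y = 1693 N, M_B = 1818000 N·mm

Resultant of the distributed load: 1.9 × 891 = 1692.9 N at 711.5 mm from B.
ΣF_x = 0: B_x = 0.
ΣF_y = 0: B_y − 1.9·891 = 0 → B_y = 1693 N.
ΣM about B: M_B − (1.9·891)·711.5 − 613150 = 0 → M_B = 1818000 N·mm.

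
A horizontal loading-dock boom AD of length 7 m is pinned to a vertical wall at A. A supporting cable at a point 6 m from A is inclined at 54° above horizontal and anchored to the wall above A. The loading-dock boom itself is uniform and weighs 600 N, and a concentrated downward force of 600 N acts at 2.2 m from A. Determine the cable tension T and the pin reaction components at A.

T = 704.6 N, A_x = 414.1 N, A_y = 630.0 N

ΣM about A: T·sin54°·6 − 600·3.5 − 600·2.2 = 0 → T = 3420/(6·0.809017) = 704.559 ≈ 704.6 N.
ΣF_x = 0: A_x − T·cos54° = 0 → A_x = 704.559 × 0.587785 = 414.1 N.
ΣF_y = 0: A_y + T·sin54° − 600 − 600 = 0 → A_y = 1200 − 704.559 × 0.809017 = 630.0 N.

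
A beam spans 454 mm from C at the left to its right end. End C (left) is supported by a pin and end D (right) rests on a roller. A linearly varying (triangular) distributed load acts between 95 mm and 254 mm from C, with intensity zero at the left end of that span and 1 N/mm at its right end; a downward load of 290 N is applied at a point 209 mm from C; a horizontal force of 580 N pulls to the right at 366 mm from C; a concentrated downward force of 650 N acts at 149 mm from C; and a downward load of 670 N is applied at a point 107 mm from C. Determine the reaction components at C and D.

C_x = -580.0 N, C_y = 1150 N, D_y = 539.9 N

Resultant of the triangular load: ½ × 1 × 159 = 79.5 N, acting at 201 mm from C (one-third of the span from the peak).
Moments about C: D_y·454 − (½·1·159)·201 − 290·209 − 650·149 − 670·107 = 0 → D_y = 245129.5/454 = 539.933 ≈ 539.9 N.
ΣF_y = 0: C_y + 539.933 − ½·1·159 − 290 − 650 − 670 = 0 → C_y = 1150 N.
ΣF_x = 0: C_x + 580 = 0 → C_x = -580.0 N.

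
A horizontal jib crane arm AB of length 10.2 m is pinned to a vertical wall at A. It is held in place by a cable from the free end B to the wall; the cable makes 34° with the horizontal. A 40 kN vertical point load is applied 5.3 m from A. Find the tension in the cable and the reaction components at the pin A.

ΣM about A: T·sin34°·10.2 − 40·5.3 = 0 → T = 212/(10.2·0.559193) = 37.1684 ≈ 37.17 kN.
ΣF_x = 0: A_x − T·cos34° = 0 → A_x = 37.1684 × 0.829038 = 30.81 kN.
ΣF_y = 0: A_y + T·sin34° − 40 = 0 → A_y = 40 − 37.1684 × 0.559193 = 19.22 kN.

T = 37.17 kN, A_x = 30.81 kN, A_y = 19.22 kN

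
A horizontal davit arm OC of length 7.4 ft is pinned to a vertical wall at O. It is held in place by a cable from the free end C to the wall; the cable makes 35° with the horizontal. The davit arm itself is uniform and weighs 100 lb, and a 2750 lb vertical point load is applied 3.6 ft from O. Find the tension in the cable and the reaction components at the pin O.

T = 2420 lb, O_x = 1982 lb, O_y = 1462 lb

ΣM about O: T·sin35°·7.4 − 100·3.7 − 2750·3.6 = 0 → T = 10270/(7.4·0.573576) = 2419.62 ≈ 2420 lb.
ΣF_x = 0: O_x − T·cos35° = 0 → O_x = 2419.62 × 0.819152 = 1982 lb.
ΣF_y = 0: O_y + T·sin35° − 100 − 2750 = 0 → O_y = 2850 − 2419.62 × 0.573576 = 1462 lb.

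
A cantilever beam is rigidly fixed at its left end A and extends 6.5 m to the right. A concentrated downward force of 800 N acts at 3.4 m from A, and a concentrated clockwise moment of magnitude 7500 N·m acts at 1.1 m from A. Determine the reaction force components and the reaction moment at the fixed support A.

A_x = 0, A_y = 800.0 N, M_A = 10220 N·m

ΣF_x = 0: A_x = 0.
ΣF_y = 0: A_y − 800 = 0 → A_y = 800.0 N.
ΣM about A: M_A − 800·3.4 − 7500 = 0 → M_A = 10220 N·m.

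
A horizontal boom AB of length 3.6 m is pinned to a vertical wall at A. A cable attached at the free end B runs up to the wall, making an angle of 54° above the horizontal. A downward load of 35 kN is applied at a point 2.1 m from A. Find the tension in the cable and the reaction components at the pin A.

T = 25.24 kN, A_x = 14.83 kN, A_y = 14.58 kN

ΣM about A: T·sin54°·3.6 − 35·2.1 = 0 → T = 73.5/(3.6·0.809017) = 25.2364 ≈ 25.24 kN.
ΣF_x = 0: A_x − T·cos54° = 0 → A_x = 25.2364 × 0.587785 = 14.83 kN.
ΣF_y = 0: A_y + T·sin54° − 35 = 0 → A_y = 35 − 25.2364 × 0.809017 = 14.58 kN.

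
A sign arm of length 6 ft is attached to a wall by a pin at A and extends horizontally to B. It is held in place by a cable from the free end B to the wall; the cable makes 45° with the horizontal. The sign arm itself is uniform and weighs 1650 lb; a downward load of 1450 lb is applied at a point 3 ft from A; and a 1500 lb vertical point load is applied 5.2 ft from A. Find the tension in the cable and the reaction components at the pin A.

ΣM about A: T·sin45°·6 − 1650·3 − 1450·3 − 1500·5.2 = 0 → T = 17100/(6·0.707107) = 4030.51 ≈ 4031 lb.
ΣF_x = 0: A_x − T·cos45° = 0 → A_x = 4030.51 × 0.707107 = 2850 lb.
ΣF_y = 0: A_y + T·sin45° − 1650 − 1450 − 1500 = 0 → A_y = 4600 − 4030.51 × 0.707107 = 1750 lb.

T = 4031 lb, A_x = 2850 lb, A_y = 1750 lb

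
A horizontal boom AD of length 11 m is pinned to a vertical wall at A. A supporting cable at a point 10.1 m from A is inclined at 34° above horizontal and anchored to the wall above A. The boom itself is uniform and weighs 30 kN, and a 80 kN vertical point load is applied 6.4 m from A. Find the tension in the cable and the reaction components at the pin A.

ΣM about A: T·sin34°·10.1 − 30·5.5 − 80·6.4 = 0 → T = 677/(10.1·0.559193) = 119.869 ≈ 119.9 kN.
ΣF_x = 0: A_x − T·cos34° = 0 → A_x = 119.869 × 0.829038 = 99.38 kN.
ΣF_y = 0: A_y + T·sin34° − 30 − 80 = 0 → A_y = 110 − 119.869 × 0.559193 = 42.97 kN.

T = 119.9 kN, A_x = 99.38 kN, A_y = 42.97 kN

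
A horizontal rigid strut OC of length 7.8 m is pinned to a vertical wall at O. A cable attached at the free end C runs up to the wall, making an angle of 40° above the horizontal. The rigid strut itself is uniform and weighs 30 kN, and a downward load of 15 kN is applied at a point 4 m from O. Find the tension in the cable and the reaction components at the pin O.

T = 35.30 kN, O_x = 27.04 kN, O_y = 22.31 kN

ΣM about O: T·sin40°·7.8 − 30·3.9 − 15·4 = 0 → T = 177/(7.8·0.642788) = 35.3029 ≈ 35.30 kN.
ΣF_x = 0: O_x − T·cos40° = 0 → O_x = 35.3029 × 0.766044 = 27.04 kN.
ΣF_y = 0: O_y + T·sin40° − 30 − 15 = 0 → O_y = 45 − 35.3029 × 0.642788 = 22.31 kN.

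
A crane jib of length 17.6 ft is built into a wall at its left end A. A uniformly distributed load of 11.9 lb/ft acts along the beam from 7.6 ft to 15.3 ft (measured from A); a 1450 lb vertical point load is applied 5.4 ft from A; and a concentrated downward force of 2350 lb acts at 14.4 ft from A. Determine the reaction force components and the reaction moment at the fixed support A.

Resultant of the distributed load: 11.9 × 7.7 = 91.63 lb at 11.45 ft from A.
ΣF_x = 0: A_x = 0.
ΣF_y = 0: A_y − 11.9·7.7 − 1450 − 2350 = 0 → A_y = 3892 lb.
ΣM about A: M_A − (11.9·7.7)·11.45 − 1450·5.4 − 2350·14.4 = 0 → M_A = 42720 lb·ft.

A_x = 0, A_y = 3892 lb, M_A = 42720 lb·ft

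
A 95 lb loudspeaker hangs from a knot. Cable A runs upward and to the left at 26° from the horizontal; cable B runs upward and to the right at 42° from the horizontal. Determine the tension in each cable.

ΣF_x = 0: −T_A·cos26° + T_B·cos42° = 0 → T_B = 1.20945·T_A.
ΣF_y = 0: T_A·sin26° + T_B·sin42° = 95.
Substitute: T_A·(0.438371 + 1.20945·0.669131) = 95 → T_A = 76.1431 ≈ 76.14 lb.
Then T_B = 1.20945 × 76.1431 = 92.09 lb.

T_A = 76.14 lb, T_B = 92.09 lb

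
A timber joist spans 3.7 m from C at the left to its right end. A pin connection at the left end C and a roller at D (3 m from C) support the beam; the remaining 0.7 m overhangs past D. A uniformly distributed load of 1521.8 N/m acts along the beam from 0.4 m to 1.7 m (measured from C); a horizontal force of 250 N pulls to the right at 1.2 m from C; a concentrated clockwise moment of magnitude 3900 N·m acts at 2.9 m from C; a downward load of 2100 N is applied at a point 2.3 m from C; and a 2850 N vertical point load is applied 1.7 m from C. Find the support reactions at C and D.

C_x = -250.0 N, C_y = 1711 N, D_y = 5217 N

Resultant of the distributed load: 1521.8 × 1.3 = 1978.34 N at 1.05 m from C.
Moments about C: D_y·3 − (1521.8·1.3)·1.05 − 3900 − 2100·2.3 − 2850·1.7 = 0 → D_y = 15652.257/3 = 5217.42 ≈ 5217 N.
ΣF_y = 0: C_y + 5217.42 − 1521.8·1.3 − 2100 − 2850 = 0 → C_y = 1711 N.
ΣF_x = 0: C_x + 250 = 0 → C_x = -250.0 N.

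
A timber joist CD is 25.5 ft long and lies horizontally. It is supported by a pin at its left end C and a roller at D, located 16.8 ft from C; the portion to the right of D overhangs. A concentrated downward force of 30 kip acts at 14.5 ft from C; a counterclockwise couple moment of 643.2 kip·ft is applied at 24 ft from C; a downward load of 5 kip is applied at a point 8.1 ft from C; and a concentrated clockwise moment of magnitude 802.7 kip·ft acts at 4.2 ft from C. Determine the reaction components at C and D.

Moments about C: D_y·16.8 − 30·14.5 + 643.2 − 5·8.1 − 802.7 = 0 → D_y = 635/16.8 = 37.7976 ≈ 37.80 kip.
ΣF_y = 0: C_y + 37.7976 − 30 − 5 = 0 → C_y = -2.798 kip.
ΣF_x = 0: no horizontal applied forces, so C_x = 0.

C_x = 0, C_y = -2.798 kip, D_y = 37.80 kip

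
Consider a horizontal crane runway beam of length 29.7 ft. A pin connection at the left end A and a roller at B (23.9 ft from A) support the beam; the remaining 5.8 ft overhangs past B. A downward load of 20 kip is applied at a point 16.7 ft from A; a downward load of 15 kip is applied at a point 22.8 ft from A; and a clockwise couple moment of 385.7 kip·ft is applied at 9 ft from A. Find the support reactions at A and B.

A_x = 0, A_y = -9.423 kip, B_y = 44.42 kip

Moments about A: B_y·23.9 − 20·16.7 − 15·22.8 − 385.7 = 0 → B_y = 1061.7/23.9 = 44.4226 ≈ 44.42 kip.
ΣF_y = 0: A_y + 44.4226 − 20 − 15 = 0 → A_y = -9.423 kip.
ΣF_x = 0: no horizontal applied forces, so A_x = 0.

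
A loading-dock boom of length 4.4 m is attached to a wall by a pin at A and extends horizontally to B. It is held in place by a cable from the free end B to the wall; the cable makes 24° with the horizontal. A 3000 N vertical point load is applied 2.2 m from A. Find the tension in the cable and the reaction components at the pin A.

T = 3688 N, A_x = 3369 N, A_y = 1500 N

ΣM about A: T·sin24°·4.4 − 3000·2.2 = 0 → T = 6600/(4.4·0.406737) = 3687.89 ≈ 3688 N.
ΣF_x = 0: A_x − T·cos24° = 0 → A_x = 3687.89 × 0.913545 = 3369 N.
ΣF_y = 0: A_y + T·sin24° − 3000 = 0 → A_y = 3000 − 3687.89 × 0.406737 = 1500 N.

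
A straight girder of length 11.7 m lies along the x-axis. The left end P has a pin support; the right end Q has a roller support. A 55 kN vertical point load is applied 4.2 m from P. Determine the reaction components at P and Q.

P_x = 0, P_y = 35.26 kN, Q_y = 19.74 kN

ΣM about P: Q_y·11.7 − 55·4.2 = 0 → Q_y = 231/11.7 = 19.7436 ≈ 19.74 kN.
ΣF_y = 0: P_y + 19.7436 − 55 = 0 → P_y = 35.26 kN.
ΣF_x = 0: no horizontal applied forces, so P_x = 0.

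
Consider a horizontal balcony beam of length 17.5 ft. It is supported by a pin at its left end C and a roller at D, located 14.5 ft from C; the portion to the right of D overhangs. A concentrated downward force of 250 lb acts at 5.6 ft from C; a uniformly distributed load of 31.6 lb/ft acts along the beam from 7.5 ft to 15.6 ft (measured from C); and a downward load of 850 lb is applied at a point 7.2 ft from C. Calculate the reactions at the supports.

C_x = 0, C_y = 633.5 lb, D_y = 722.5 lb

Resultant of the distributed load: 31.6 × 8.1 = 255.96 lb at 11.55 ft from C.
ΣM about C: D_y·14.5 − 250·5.6 − (31.6·8.1)·11.55 − 850·7.2 = 0 → D_y = 10476.338/14.5 = 722.506 ≈ 722.5 lb.
ΣF_y = 0: C_y + 722.506 − 250 − 31.6·8.1 − 850 = 0 → C_y = 633.5 lb.
ΣF_x = 0: no horizontal applied forces, so C_x = 0.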